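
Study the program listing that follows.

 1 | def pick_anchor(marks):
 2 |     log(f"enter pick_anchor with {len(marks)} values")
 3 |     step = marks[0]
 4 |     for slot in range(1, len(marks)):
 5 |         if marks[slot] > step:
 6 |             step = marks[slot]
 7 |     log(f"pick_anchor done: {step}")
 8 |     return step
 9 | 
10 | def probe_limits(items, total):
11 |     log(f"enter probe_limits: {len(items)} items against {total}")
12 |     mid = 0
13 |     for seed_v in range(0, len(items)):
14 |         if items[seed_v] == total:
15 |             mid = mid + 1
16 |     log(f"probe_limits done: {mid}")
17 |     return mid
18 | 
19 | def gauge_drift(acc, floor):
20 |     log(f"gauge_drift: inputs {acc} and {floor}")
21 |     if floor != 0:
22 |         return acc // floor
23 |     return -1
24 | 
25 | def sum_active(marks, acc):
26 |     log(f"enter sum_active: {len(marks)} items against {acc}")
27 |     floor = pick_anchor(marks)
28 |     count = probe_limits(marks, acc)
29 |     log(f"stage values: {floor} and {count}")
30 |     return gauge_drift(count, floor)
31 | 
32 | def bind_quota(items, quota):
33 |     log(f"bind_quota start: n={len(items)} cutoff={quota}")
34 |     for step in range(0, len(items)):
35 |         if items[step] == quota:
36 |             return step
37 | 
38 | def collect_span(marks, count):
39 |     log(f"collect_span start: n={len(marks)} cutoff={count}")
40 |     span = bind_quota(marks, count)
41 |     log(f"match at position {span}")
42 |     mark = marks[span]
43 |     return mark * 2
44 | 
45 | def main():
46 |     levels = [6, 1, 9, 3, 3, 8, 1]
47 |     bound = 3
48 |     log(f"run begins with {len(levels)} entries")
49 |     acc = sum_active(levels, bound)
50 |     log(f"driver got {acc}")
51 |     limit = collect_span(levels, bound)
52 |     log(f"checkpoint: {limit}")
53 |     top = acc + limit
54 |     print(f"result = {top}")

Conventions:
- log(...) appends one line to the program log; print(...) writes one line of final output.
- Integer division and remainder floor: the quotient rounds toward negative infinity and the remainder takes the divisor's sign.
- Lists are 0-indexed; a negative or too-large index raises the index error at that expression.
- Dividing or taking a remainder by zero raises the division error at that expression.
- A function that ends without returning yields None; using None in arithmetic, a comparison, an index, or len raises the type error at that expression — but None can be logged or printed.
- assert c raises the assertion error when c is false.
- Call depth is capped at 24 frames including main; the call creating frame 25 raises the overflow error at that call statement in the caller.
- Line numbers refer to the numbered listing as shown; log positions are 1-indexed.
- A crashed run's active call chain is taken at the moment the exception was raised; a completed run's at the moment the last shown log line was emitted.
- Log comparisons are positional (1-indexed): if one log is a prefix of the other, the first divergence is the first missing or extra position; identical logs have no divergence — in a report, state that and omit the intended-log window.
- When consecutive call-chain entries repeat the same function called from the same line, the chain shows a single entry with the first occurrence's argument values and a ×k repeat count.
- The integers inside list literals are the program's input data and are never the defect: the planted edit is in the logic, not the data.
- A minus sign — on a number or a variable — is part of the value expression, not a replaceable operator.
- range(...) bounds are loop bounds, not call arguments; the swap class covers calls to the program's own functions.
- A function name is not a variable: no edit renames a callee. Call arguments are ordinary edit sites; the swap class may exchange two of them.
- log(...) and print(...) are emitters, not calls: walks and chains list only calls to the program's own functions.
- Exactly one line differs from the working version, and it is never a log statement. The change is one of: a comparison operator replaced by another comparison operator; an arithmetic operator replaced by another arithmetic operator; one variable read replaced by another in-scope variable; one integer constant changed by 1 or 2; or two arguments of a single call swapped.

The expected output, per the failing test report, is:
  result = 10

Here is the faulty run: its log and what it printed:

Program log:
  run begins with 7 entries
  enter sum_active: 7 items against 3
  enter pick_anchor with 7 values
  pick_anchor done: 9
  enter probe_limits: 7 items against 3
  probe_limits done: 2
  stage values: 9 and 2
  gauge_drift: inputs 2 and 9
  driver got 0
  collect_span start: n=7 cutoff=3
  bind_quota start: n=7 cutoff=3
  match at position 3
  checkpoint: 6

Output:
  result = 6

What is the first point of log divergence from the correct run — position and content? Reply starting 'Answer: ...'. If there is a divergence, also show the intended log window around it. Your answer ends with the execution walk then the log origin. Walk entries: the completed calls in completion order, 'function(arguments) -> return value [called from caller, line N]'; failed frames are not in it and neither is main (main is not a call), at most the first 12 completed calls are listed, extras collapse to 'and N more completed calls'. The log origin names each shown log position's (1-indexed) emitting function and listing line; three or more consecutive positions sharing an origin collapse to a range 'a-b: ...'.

Answer: position 8 — the shown line 'gauge_drift: inputs 2 and 9' should read 'gauge_drift: inputs 9 and 2'.
Intended log window:
  6: probe_limits done: 2
  7: stage values: 9 and 2
  8: gauge_drift: inputs 9 and 2
  9: driver got 4
Execution walk:
  pick_anchor([6, 1, 9, 3, 3, 8, 1]) -> 9  [called from sum_active, line 27]
  probe_limits([6, 1, 9, 3, 3, 8, 1], 3) -> 2  [called from sum_active, line 28]
  gauge_drift(2, 9) -> 0  [called from sum_active, line 30]
  sum_active([6, 1, 9, 3, 3, 8, 1], 3) -> 0  [called from main, line 49]
  bind_quota([6, 1, 9, 3, 3, 8, 1], 3) -> 3  [called from collect_span, line 40]
  collect_span([6, 1, 9, 3, 3, 8, 1], 3) -> 6  [called from main, line 51]
Origin of each log line:
  1: logged in main at line 48
  2: logged in sum_active at line 26
  3: logged in pick_anchor at line 2
  4: logged in pick_anchor at line 7
  5: logged in probe_limits at line 11
  6: logged in probe_limits at line 16
  7: logged in sum_active at line 29
  8: logged in gauge_drift at line 20
  9: logged in main at line 50
  10: logged in collect_span at line 39
  11: logged in bind_quota at line 33
  12: logged in collect_span at line 41
  13: logged in main at line 52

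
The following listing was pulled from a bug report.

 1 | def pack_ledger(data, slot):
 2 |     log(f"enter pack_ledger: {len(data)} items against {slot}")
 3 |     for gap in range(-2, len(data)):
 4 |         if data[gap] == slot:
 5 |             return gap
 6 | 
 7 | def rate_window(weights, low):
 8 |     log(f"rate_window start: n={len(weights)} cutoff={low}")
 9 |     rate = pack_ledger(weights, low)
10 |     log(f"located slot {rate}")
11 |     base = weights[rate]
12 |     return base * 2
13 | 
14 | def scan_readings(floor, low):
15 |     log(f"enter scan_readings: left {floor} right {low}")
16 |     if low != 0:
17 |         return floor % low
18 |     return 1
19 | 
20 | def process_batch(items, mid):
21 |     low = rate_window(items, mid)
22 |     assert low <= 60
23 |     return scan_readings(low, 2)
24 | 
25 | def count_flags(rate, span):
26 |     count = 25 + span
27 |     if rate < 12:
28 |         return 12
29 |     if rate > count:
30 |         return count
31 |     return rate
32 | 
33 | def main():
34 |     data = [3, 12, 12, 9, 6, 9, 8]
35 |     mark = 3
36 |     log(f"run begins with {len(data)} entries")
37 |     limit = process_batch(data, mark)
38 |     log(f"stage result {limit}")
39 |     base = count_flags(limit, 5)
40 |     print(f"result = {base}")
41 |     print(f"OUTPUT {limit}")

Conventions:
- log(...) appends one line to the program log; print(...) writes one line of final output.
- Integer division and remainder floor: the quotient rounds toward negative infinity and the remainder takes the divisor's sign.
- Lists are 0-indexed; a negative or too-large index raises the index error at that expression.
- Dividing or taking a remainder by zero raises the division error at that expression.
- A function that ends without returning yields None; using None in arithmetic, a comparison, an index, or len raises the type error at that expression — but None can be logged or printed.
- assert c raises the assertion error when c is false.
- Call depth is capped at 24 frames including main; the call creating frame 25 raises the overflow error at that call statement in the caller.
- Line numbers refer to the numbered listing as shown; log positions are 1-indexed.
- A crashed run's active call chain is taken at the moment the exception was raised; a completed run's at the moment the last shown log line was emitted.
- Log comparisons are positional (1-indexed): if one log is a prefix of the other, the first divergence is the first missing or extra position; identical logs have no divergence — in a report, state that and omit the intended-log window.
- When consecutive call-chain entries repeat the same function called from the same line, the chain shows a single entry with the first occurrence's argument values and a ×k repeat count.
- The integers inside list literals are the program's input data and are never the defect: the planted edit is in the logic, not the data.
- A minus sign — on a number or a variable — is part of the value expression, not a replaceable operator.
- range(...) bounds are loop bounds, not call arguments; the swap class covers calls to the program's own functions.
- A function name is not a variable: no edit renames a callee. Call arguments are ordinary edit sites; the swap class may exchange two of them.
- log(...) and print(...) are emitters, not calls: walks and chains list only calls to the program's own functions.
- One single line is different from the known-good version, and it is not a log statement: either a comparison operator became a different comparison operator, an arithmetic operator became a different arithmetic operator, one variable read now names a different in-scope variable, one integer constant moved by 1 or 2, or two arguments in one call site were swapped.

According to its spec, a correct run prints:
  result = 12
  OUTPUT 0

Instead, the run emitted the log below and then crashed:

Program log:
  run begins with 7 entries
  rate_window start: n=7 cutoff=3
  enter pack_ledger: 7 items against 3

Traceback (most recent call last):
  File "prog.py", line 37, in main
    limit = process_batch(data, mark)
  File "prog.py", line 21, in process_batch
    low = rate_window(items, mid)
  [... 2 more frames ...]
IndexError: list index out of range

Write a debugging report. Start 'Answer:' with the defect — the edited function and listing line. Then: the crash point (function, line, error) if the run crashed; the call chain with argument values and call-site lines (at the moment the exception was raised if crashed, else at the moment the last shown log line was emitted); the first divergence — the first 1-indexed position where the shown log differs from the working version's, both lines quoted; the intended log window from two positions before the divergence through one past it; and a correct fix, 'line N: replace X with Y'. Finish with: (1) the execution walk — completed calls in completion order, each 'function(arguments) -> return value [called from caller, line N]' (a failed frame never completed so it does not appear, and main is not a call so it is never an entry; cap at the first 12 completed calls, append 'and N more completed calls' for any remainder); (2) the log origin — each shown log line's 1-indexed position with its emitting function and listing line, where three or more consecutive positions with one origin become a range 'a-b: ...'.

Answer: the defect is in pack_ledger at line 3.
Core observation: The shown log is a 3-line prefix of the intended one, whose next entry is 'located slot 0'.
Crash: pack_ledger, line 4, IndexError.
Call chain: main -> process_batch([3, 12, 12, 9, 6, 9, 8], 3) (called at line 37) -> rate_window([3, 12, 12, 9, 6, 9, 8], 3) (called at line 21) -> pack_ledger([3, 12, 12, 9, 6, 9, 8], 3) (called at line 9).
First divergence: position 4 — after 3 matching lines the faulty run goes silent; intended next line 'located slot 0'.
Intended log window:
  2: rate_window start: n=7 cutoff=3
  3: enter pack_ledger: 7 items against 3
  4: located slot 0
  5: enter scan_readings: left 6 right 2
Execution walk:
  (no call completed)
Log line origins:
  1: logged in main at line 36
  2: logged in rate_window at line 8
  3: logged in pack_ledger at line 2
A correct fix: line 3: replace `-2` with `0`.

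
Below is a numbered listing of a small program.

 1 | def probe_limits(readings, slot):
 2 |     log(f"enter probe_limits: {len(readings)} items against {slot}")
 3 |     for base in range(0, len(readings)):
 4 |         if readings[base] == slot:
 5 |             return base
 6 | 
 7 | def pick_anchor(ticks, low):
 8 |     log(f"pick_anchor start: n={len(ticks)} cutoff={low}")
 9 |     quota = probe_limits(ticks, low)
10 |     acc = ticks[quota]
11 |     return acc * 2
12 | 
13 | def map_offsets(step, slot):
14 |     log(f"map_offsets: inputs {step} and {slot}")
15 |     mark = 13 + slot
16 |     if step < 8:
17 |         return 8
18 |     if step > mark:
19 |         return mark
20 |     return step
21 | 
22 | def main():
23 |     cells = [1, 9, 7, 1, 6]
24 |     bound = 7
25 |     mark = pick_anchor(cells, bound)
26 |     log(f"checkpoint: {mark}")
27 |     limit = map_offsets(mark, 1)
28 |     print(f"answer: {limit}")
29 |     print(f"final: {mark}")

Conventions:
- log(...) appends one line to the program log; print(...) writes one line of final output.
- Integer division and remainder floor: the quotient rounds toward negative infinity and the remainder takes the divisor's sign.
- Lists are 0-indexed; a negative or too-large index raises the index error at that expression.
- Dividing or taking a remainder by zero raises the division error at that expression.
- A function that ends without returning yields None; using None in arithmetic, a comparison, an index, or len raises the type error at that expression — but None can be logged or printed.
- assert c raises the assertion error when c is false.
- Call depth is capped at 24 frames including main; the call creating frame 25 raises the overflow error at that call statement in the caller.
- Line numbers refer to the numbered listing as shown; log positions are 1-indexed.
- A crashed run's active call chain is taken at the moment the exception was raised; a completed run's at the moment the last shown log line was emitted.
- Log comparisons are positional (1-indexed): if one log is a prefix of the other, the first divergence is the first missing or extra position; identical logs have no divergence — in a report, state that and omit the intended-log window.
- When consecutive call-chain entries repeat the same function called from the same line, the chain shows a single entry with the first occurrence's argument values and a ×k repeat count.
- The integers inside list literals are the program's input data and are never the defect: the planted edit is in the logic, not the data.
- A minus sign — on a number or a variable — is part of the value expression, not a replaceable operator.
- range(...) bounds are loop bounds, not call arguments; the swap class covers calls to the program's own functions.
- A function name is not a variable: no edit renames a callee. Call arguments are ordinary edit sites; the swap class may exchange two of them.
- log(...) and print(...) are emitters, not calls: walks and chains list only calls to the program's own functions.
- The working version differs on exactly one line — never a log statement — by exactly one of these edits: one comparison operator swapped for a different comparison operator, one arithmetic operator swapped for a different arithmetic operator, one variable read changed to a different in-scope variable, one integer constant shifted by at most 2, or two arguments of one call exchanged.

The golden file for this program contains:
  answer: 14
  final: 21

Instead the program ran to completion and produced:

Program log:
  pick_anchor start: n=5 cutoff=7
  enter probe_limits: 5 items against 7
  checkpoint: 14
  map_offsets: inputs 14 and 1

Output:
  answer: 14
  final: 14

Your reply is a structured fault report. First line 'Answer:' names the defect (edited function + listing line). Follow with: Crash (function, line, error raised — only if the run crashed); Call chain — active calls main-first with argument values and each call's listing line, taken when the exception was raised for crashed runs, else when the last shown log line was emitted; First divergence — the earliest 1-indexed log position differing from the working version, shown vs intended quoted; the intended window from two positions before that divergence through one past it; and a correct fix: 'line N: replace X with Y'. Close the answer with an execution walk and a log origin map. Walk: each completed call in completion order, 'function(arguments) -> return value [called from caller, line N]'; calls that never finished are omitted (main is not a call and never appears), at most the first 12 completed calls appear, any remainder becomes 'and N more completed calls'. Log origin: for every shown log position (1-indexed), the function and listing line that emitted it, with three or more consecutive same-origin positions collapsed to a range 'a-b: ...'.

Answer: the defect is in pick_anchor at line 11.
Key observation: Log line 3 is where behavior first shows: 'checkpoint: 14' appears instead of 'checkpoint: 21'.
Call chain: main -> map_offsets(14, 1) (called at line 27).
First divergence: position 3 — shown 'checkpoint: 14', intended 'checkpoint: 21'.
Intended log window:
  1: pick_anchor start: n=5 cutoff=7
  2: enter probe_limits: 5 items against 7
  3: checkpoint: 21
  4: map_offsets: inputs 21 and 1
Execution walk:
  probe_limits([1, 9, 7, 1, 6], 7) -> 2  [called from pick_anchor, line 9]
  pick_anchor([1, 9, 7, 1, 6], 7) -> 14  [called from main, line 25]
  map_offsets(14, 1) -> 14  [called from main, line 27]
Log origins:
  1: emitted by pick_anchor (line 8)
  2: emitted by probe_limits (line 2)
  3: emitted by main (line 26)
  4: emitted by map_offsets (line 14)
A correct fix: line 11: replace `2` with `3`.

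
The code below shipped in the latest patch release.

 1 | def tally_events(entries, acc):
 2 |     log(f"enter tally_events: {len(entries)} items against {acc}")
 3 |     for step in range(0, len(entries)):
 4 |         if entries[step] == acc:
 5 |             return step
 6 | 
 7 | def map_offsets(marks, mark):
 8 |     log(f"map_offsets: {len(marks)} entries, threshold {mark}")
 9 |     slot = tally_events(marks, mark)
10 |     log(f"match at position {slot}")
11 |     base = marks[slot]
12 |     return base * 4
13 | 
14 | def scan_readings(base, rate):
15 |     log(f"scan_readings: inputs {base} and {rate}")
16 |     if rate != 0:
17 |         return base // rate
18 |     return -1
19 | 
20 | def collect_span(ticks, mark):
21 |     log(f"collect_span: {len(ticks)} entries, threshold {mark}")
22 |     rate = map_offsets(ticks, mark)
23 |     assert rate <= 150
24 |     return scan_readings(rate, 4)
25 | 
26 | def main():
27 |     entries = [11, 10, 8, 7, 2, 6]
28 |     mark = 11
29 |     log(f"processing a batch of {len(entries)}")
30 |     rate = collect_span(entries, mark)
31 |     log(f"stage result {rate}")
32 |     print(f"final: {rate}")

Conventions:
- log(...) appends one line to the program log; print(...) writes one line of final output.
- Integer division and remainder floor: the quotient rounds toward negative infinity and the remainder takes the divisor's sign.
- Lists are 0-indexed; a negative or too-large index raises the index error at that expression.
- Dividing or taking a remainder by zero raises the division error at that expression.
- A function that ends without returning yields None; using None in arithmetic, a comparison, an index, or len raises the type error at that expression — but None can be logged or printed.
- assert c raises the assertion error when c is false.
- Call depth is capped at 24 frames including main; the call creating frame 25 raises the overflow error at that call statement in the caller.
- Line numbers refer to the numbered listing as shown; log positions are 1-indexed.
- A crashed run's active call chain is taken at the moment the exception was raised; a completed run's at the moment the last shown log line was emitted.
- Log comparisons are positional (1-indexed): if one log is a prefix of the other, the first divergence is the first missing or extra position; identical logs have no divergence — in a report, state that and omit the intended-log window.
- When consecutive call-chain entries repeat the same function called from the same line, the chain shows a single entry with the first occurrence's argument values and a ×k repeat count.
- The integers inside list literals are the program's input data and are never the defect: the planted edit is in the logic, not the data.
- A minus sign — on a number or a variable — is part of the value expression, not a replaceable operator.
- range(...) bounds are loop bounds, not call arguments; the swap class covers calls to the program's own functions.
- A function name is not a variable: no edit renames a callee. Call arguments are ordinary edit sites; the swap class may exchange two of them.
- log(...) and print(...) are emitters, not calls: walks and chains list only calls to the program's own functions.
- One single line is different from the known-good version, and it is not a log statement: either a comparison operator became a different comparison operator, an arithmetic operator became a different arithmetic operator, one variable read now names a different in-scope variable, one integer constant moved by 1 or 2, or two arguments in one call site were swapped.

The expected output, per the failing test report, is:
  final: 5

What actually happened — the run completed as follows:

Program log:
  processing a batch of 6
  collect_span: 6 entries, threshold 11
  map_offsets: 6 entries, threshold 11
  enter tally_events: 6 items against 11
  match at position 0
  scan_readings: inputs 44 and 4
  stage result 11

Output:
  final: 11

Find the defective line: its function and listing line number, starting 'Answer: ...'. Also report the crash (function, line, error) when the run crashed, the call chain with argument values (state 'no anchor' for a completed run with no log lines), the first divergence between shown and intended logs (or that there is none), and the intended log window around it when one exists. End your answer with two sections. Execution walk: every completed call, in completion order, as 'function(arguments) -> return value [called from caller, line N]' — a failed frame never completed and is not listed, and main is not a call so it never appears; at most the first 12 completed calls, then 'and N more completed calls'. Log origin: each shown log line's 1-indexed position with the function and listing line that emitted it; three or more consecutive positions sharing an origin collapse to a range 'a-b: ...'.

Answer: the defect is in map_offsets at line 12.
Key fact: The log first diverges at position 6: the faulty run prints 'scan_readings: inputs 44 and 4' where the working version prints 'scan_readings: inputs 22 and 4'.
Call chain: main.
First divergence: position 6; shown 'scan_readings: inputs 44 and 4' vs intended 'scan_readings: inputs 22 and 4'.
Intended log window:
  4: enter tally_events: 6 items against 11
  5: match at position 0
  6: scan_readings: inputs 22 and 4
  7: stage result 5
Execution walk:
  tally_events([11, 10, 8, 7, 2, 6], 11) -> 0  [called from map_offsets, line 9]
  map_offsets([11, 10, 8, 7, 2, 6], 11) -> 44  [called from collect_span, line 22]
  scan_readings(44, 4) -> 11  [called from collect_span, line 24]
  collect_span([11, 10, 8, 7, 2, 6], 11) -> 11  [called from main, line 30]
Log origin:
  1: logged in main at line 29
  2: logged in collect_span at line 21
  3: logged in map_offsets at line 8
  4: logged in tally_events at line 2
  5: logged in map_offsets at line 10
  6: logged in scan_readings at line 15
  7: logged in main at line 31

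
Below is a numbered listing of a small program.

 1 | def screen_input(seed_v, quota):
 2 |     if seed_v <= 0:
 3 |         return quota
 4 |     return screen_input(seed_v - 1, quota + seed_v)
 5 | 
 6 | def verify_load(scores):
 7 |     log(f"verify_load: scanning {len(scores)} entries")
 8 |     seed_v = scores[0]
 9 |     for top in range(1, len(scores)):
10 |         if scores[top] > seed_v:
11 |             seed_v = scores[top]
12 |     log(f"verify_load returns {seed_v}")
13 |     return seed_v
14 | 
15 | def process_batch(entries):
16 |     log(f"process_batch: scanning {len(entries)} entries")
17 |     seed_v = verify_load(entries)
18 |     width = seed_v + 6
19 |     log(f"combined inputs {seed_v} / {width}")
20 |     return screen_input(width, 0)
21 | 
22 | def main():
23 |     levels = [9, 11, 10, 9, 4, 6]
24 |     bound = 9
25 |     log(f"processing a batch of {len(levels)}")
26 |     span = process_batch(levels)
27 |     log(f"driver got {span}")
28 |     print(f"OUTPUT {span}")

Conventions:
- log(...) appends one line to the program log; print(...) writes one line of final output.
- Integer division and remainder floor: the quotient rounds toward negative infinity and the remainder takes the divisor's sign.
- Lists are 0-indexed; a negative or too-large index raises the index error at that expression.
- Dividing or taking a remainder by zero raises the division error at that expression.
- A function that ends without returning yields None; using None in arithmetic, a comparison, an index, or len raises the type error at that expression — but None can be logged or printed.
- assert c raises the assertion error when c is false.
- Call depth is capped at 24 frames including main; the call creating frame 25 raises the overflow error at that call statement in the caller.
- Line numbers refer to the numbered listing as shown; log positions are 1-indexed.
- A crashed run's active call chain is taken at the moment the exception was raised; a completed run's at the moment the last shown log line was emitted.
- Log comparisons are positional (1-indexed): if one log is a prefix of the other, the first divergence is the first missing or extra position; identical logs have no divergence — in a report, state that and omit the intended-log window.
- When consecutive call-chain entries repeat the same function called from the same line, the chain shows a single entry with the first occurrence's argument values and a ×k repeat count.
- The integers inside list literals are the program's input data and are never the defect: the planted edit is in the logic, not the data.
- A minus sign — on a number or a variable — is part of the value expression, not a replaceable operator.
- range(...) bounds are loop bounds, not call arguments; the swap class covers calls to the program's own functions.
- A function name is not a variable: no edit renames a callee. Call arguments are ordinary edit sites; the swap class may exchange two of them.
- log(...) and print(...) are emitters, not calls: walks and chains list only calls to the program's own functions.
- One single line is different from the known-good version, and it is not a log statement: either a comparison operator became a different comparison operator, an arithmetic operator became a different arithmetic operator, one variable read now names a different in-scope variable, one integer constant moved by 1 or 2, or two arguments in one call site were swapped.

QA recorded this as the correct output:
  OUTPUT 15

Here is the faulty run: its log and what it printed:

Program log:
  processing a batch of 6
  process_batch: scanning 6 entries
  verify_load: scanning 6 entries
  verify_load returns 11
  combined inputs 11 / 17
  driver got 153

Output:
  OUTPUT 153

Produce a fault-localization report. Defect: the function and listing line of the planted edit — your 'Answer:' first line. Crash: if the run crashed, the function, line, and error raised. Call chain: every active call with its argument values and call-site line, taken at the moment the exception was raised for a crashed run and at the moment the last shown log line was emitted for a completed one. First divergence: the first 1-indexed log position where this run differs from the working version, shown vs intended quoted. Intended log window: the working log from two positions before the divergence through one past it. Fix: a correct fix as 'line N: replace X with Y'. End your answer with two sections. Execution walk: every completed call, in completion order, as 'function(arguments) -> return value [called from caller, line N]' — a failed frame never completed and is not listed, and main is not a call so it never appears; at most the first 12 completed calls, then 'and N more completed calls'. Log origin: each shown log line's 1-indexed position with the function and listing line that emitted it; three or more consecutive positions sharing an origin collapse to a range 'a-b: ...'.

Answer: the defect is in process_batch at line 18.
Core observation: Position 5 is the first bad log line: 'combined inputs 11 / 17' should read 'combined inputs 11 / 5'.
Call chain: main.
First divergence: position 5 — shown 'combined inputs 11 / 17', intended 'combined inputs 11 / 5'.
Intended log window:
  3: verify_load: scanning 6 entries
  4: verify_load returns 11
  5: combined inputs 11 / 5
  6: driver got 15
Execution walk:
  verify_load([9, 11, 10, 9, 4, 6]) -> 11  [called from process_batch, line 17]
  screen_input(0, 153) -> 153  [called from screen_input, line 4]
  screen_input(1, 152) -> 153  [called from screen_input, line 4]
  screen_input(2, 150) -> 153  [called from screen_input, line 4]
  screen_input(3, 147) -> 153  [called from screen_input, line 4]
  screen_input(4, 143) -> 153  [called from screen_input, line 4]
  screen_input(5, 138) -> 153  [called from screen_input, line 4]
  screen_input(6, 132) -> 153  [called from screen_input, line 4]
  screen_input(7, 125) -> 153  [called from screen_input, line 4]
  screen_input(8, 117) -> 153  [called from screen_input, line 4]
  screen_input(9, 108) -> 153  [called from screen_input, line 4]
  screen_input(10, 98) -> 153  [called from screen_input, line 4]
  ... and 8 more completed calls
Log line origins:
  1: from main, line 25
  2: from process_batch, line 16
  3: from verify_load, line 7
  4: from verify_load, line 12
  5: from process_batch, line 19
  6: from main, line 27
A correct fix: line 18: replace `+` with `%`.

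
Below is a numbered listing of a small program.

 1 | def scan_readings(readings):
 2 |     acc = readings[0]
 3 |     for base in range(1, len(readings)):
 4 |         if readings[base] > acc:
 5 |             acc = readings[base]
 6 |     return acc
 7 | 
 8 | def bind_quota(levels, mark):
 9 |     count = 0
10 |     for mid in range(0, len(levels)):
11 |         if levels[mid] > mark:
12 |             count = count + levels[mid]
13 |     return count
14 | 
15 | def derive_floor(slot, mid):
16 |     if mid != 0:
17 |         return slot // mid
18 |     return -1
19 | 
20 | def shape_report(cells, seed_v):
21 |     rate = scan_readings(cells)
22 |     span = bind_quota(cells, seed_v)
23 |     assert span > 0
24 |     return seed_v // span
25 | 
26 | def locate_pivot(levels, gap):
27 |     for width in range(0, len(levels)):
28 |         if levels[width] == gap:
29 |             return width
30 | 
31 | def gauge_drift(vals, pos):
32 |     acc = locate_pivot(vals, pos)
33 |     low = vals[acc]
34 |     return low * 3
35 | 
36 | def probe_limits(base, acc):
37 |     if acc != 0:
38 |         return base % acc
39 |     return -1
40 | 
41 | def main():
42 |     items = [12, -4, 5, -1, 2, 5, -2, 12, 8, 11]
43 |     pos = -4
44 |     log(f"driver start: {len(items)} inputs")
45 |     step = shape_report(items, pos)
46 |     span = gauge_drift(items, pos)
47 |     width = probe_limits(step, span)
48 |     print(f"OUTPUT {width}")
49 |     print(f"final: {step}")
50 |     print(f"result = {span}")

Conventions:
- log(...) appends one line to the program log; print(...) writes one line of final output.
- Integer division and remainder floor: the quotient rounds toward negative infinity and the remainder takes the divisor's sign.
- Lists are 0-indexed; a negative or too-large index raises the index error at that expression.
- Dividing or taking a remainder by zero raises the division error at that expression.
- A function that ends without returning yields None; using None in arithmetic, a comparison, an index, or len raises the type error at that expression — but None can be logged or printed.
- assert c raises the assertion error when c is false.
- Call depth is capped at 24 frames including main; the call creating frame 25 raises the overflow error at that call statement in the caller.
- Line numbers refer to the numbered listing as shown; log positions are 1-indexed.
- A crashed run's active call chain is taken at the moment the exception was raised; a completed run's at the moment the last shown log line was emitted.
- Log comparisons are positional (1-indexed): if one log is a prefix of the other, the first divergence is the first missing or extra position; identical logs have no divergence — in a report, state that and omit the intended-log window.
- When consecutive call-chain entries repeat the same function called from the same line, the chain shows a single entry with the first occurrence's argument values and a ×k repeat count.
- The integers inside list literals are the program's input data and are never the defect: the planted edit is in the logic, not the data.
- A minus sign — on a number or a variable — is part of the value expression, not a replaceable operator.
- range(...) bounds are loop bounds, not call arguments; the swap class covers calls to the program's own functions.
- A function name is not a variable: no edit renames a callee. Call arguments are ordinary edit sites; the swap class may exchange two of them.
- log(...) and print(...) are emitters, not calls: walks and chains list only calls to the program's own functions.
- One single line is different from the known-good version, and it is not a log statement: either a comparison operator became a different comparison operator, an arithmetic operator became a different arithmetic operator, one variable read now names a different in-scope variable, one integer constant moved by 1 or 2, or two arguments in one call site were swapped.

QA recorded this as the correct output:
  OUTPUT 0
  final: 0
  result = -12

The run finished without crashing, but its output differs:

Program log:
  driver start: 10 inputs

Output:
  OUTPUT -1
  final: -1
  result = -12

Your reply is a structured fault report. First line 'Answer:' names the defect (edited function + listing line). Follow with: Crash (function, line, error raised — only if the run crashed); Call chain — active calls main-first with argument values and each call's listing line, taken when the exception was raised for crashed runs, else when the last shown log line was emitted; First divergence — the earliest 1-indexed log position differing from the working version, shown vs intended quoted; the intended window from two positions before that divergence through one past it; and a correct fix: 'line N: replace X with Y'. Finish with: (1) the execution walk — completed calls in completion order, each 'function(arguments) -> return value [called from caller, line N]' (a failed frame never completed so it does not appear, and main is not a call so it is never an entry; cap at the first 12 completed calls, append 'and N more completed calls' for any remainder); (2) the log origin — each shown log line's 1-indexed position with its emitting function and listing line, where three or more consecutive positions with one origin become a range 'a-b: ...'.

Answer: the defect is in shape_report at line 24.
Key observation: The logs agree in full; only the final output differs.
Call chain: main.
First divergence: none — the logs agree in full.
Execution walk:
  scan_readings([12, -4, 5, -1, 2, 5, -2, 12, 8, 11]) -> 12  [called from shape_report, line 21]
  bind_quota([12, -4, 5, -1, 2, 5, -2, 12, 8, 11], -4) -> 52  [called from shape_report, line 22]
  shape_report([12, -4, 5, -1, 2, 5, -2, 12, 8, 11], -4) -> -1  [called from main, line 45]
  locate_pivot([12, -4, 5, -1, 2, 5, -2, 12, 8, 11], -4) -> 1  [called from gauge_drift, line 32]
  gauge_drift([12, -4, 5, -1, 2, 5, -2, 12, 8, 11], -4) -> -12  [called from main, line 46]
  probe_limits(-1, -12) -> -1  [called from main, line 47]
Log origins:
  1: emitted by main (line 44)
A correct fix: line 24: replace `seed_v` with `rate`.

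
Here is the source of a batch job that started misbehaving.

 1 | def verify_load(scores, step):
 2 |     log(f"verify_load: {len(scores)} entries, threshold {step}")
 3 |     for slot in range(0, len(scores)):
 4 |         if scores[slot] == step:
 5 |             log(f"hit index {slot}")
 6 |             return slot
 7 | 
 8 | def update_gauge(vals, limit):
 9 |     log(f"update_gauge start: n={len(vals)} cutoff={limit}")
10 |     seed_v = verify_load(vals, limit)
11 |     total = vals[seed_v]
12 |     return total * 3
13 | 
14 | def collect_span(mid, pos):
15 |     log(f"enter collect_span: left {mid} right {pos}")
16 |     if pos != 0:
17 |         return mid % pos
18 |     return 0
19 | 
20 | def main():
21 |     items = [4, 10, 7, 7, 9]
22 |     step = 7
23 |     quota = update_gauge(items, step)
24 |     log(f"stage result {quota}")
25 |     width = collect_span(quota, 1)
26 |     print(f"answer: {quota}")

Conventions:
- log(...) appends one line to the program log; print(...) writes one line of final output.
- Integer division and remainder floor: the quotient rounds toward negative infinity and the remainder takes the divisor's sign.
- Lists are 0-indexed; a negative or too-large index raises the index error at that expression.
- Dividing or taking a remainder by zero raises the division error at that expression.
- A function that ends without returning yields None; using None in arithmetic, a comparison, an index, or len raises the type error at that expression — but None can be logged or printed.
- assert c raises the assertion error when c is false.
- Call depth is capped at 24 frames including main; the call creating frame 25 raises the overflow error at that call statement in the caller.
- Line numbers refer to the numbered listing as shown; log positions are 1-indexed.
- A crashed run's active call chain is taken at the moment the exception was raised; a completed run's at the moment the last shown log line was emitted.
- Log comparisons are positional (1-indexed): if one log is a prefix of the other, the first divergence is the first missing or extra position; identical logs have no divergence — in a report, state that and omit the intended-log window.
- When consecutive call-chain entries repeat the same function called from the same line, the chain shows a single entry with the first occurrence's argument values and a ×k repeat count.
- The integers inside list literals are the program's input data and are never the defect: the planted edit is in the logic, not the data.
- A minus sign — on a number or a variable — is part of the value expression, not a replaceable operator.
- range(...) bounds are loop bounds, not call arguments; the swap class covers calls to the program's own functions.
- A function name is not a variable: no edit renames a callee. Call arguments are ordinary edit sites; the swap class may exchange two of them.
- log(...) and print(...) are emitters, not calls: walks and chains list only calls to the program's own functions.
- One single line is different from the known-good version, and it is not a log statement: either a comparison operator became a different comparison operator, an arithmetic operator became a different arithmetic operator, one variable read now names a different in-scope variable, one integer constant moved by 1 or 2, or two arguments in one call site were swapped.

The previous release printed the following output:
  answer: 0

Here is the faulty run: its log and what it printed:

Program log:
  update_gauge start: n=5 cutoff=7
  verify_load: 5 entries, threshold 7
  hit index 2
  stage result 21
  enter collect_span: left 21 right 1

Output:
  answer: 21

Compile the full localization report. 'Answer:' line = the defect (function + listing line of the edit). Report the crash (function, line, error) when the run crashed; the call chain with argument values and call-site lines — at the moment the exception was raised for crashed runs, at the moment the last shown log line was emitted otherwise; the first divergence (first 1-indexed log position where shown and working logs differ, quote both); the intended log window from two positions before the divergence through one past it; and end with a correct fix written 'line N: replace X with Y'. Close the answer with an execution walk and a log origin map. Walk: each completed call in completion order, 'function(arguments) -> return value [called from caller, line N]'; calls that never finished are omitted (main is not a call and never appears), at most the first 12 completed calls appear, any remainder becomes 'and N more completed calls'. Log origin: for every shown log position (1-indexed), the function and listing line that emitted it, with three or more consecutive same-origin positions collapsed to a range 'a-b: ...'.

Answer: the defect is in main at line 26.
Key observation: Every logged value matches the working version; the printed result is what differs.
Call chain: main -> collect_span(21, 1) (called at line 25).
First divergence: none (the log streams are identical).
Execution walk:
  verify_load([4, 10, 7, 7, 9], 7) -> 2  [called from update_gauge, line 10]
  update_gauge([4, 10, 7, 7, 9], 7) -> 21  [called from main, line 23]
  collect_span(21, 1) -> 0  [called from main, line 25]
Origin of each log line:
  1: logged in update_gauge at line 9
  2: logged in verify_load at line 2
  3: logged in verify_load at line 5
  4: logged in main at line 24
  5: logged in collect_span at line 15
A correct fix: line 26: replace `quota` with `width`.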